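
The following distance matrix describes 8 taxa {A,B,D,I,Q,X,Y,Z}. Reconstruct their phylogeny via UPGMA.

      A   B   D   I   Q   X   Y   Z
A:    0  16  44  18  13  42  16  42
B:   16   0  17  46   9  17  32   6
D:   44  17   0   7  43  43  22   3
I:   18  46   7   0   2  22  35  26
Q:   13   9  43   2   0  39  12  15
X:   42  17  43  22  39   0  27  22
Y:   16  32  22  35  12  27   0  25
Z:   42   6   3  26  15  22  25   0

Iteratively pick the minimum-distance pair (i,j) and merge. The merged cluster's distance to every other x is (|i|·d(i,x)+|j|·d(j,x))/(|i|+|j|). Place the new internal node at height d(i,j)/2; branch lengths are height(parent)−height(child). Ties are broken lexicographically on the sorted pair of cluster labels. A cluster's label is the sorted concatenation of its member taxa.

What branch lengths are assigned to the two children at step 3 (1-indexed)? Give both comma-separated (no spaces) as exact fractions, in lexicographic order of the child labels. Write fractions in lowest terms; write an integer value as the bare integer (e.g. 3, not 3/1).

iteration 1: select I,Q (d=2); attach at lengths (1, 1); label the merged cluster IQ
  updated: d(A,IQ)=31/2, d(B,IQ)=55/2, d(D,IQ)=25, d(IQ,X)=61/2, d(IQ,Y)=47/2, d(IQ,Z)=41/2
iteration 2: select D,Z (d=3); attach at lengths (3/2, 3/2); label the merged cluster DZ
  updated: d(A,DZ)=43, d(B,DZ)=23/2, d(DZ,IQ)=91/4, d(DZ,X)=65/2, d(DZ,Y)=47/2
iteration 3: select B,DZ (d=23/2); attach at lengths (23/4, 17/4); label the merged cluster BDZ
  updated: d(A,BDZ)=34, d(BDZ,IQ)=73/3, d(BDZ,X)=82/3, d(BDZ,Y)=79/3
iteration 4: select A,IQ (d=31/2); attach at lengths (31/4, 27/4); label the merged cluster AIQ
  updated: d(AIQ,BDZ)=248/9, d(AIQ,X)=103/3, d(AIQ,Y)=21
iteration 5: select AIQ,Y (d=21); attach at lengths (11/4, 21/2); label the merged cluster AIQY
  updated: d(AIQY,BDZ)=109/4, d(AIQY,X)=65/2
iteration 6: select AIQY,BDZ (d=109/4); attach at lengths (25/8, 63/8); label the merged cluster ABDIQYZ
  updated: d(ABDIQYZ,X)=212/7
iteration 7: select ABDIQYZ,X (d=212/7); attach at lengths (85/56, 106/7); label the merged cluster ABDIQXYZ
final tree: ((((A:31/4,(I:1,Q:1):27/4):11/4,Y:21/2):25/8,(B:23/4,(D:3/2,Z:3/2):17/4):63/8):85/56,X:106/7)
total length: 3943/56

23/4,17/4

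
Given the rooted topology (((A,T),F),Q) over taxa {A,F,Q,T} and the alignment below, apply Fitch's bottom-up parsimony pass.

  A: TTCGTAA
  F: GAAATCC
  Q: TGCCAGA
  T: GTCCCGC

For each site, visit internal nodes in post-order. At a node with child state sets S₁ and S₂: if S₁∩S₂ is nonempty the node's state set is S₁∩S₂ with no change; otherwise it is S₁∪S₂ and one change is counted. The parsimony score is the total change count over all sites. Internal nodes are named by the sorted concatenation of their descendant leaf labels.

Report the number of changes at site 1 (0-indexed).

2

[col 0] AT: children A:{T}, T:{G} ∪→ {G,T}; cost 1
[col 0] AFT: children AT:{G,T}, F:{G} ∩→ {G}; cost 0
[col 0] AFQT: children AFT:{G}, Q:{T} ∪→ {G,T}; cost 1
[col 1] AT: children A:{T}, T:{T} ∩→ {T}; cost 0
[col 1] AFT: children AT:{T}, F:{A} ∪→ {A,T}; cost 1
[col 1] AFQT: children AFT:{A,T}, Q:{G} ∪→ {A,G,T}; cost 1
[col 2] AT: children A:{C}, T:{C} ∩→ {C}; cost 0
[col 2] AFT: children AT:{C}, F:{A} ∪→ {A,C}; cost 1
[col 2] AFQT: children AFT:{A,C}, Q:{C} ∩→ {C}; cost 0
[col 3] AT: children A:{G}, T:{C} ∪→ {C,G}; cost 1
[col 3] AFT: children AT:{C,G}, F:{A} ∪→ {A,C,G}; cost 1
[col 3] AFQT: children AFT:{A,C,G}, Q:{C} ∩→ {C}; cost 0
[col 4] AT: children A:{T}, T:{C} ∪→ {C,T}; cost 1
[col 4] AFT: children AT:{C,T}, F:{T} ∩→ {T}; cost 0
[col 4] AFQT: children AFT:{T}, Q:{A} ∪→ {A,T}; cost 1
[col 5] AT: children A:{A}, T:{G} ∪→ {A,G}; cost 1
[col 5] AFT: children AT:{A,G}, F:{C} ∪→ {A,C,G}; cost 1
[col 5] AFQT: children AFT:{A,C,G}, Q:{G} ∩→ {G}; cost 0
[col 6] AT: children A:{A}, T:{C} ∪→ {A,C}; cost 1
[col 6] AFT: children AT:{A,C}, F:{C} ∩→ {C}; cost 0
[col 6] AFQT: children AFT:{C}, Q:{A} ∪→ {A,C}; cost 1
per-site changes: [2, 2, 1, 2, 2, 2, 2]; total = 13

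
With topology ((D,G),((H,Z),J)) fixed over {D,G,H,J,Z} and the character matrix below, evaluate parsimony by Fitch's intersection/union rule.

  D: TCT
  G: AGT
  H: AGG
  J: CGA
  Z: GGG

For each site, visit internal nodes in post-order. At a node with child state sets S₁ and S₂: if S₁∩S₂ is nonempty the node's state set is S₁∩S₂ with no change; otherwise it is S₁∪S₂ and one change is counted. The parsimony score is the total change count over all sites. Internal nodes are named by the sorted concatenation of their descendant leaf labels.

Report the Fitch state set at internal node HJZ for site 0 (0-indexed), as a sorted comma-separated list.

DG@0: {T} ∪ {A} = {A,T} (union, +1)
HZ@0: {A} ∪ {G} = {A,G} (union, +1)
HJZ@0: {A,G} ∪ {C} = {A,C,G} (union, +1)
DGHJZ@0: {A,T} ∩ {A,C,G} = {A} (intersection, +0)
DG@1: {C} ∪ {G} = {C,G} (union, +1)
HZ@1: {G} ∩ {G} = {G} (intersection, +0)
HJZ@1: {G} ∩ {G} = {G} (intersection, +0)
DGHJZ@1: {C,G} ∩ {G} = {G} (intersection, +0)
DG@2: {T} ∩ {T} = {T} (intersection, +0)
HZ@2: {G} ∩ {G} = {G} (intersection, +0)
HJZ@2: {G} ∪ {A} = {A,G} (union, +1)
DGHJZ@2: {T} ∪ {A,G} = {A,G,T} (union, +1)
per-site changes: [3, 1, 2]; total = 6

A,C,G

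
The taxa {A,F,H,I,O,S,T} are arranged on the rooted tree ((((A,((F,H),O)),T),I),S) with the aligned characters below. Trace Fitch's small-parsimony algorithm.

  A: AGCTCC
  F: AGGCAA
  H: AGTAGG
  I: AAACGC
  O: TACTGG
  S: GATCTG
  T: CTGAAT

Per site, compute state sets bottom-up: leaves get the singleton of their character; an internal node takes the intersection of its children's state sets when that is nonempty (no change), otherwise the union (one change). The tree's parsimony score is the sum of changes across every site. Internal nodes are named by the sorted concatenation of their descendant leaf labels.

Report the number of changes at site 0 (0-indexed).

3

FH@0: {A} ∩ {A} = {A} (intersection, +0)
FHO@0: {A} ∪ {T} = {A,T} (union, +1)
AFHO@0: {A} ∩ {A,T} = {A} (intersection, +0)
AFHOT@0: {A} ∪ {C} = {A,C} (union, +1)
AFHIOT@0: {A,C} ∩ {A} = {A} (intersection, +0)
AFHIOST@0: {A} ∪ {G} = {A,G} (union, +1)
FH@1: {G} ∩ {G} = {G} (intersection, +0)
FHO@1: {G} ∪ {A} = {A,G} (union, +1)
AFHO@1: {G} ∩ {A,G} = {G} (intersection, +0)
AFHOT@1: {G} ∪ {T} = {G,T} (union, +1)
AFHIOT@1: {G,T} ∪ {A} = {A,G,T} (union, +1)
AFHIOST@1: {A,G,T} ∩ {A} = {A} (intersection, +0)
FH@2: {G} ∪ {T} = {G,T} (union, +1)
FHO@2: {G,T} ∪ {C} = {C,G,T} (union, +1)
AFHO@2: {C} ∩ {C,G,T} = {C} (intersection, +0)
AFHOT@2: {C} ∪ {G} = {C,G} (union, +1)
AFHIOT@2: {C,G} ∪ {A} = {A,C,G} (union, +1)
AFHIOST@2: {A,C,G} ∪ {T} = {A,C,G,T} (union, +1)
FH@3: {C} ∪ {A} = {A,C} (union, +1)
FHO@3: {A,C} ∪ {T} = {A,C,T} (union, +1)
AFHO@3: {T} ∩ {A,C,T} = {T} (intersection, +0)
AFHOT@3: {T} ∪ {A} = {A,T} (union, +1)
AFHIOT@3: {A,T} ∪ {C} = {A,C,T} (union, +1)
AFHIOST@3: {A,C,T} ∩ {C} = {C} (intersection, +0)
FH@4: {A} ∪ {G} = {A,G} (union, +1)
FHO@4: {A,G} ∩ {G} = {G} (intersection, +0)
AFHO@4: {C} ∪ {G} = {C,G} (union, +1)
AFHOT@4: {C,G} ∪ {A} = {A,C,G} (union, +1)
AFHIOT@4: {A,C,G} ∩ {G} = {G} (intersection, +0)
AFHIOST@4: {G} ∪ {T} = {G,T} (union, +1)
FH@5: {A} ∪ {G} = {A,G} (union, +1)
FHO@5: {A,G} ∩ {G} = {G} (intersection, +0)
AFHO@5: {C} ∪ {G} = {C,G} (union, +1)
AFHOT@5: {C,G} ∪ {T} = {C,G,T} (union, +1)
AFHIOT@5: {C,G,T} ∩ {C} = {C} (intersection, +0)
AFHIOST@5: {C} ∪ {G} = {C,G} (union, +1)
per-site changes: [3, 3, 5, 4, 4, 4]; total = 23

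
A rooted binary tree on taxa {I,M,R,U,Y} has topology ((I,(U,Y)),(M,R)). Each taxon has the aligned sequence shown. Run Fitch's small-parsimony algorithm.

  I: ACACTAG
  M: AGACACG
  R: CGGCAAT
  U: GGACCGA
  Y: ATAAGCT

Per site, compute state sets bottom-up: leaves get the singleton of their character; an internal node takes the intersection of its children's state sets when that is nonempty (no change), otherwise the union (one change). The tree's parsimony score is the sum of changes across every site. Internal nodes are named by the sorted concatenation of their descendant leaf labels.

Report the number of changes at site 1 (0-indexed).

2

site 0, node UY: U={G} ∪ Y={A} → {A,G} (+1)
site 0, node IUY: I={A} ∩ UY={A,G} → {A} (+0)
site 0, node MR: M={A} ∪ R={C} → {A,C} (+1)
site 0, node IMRUY: IUY={A} ∩ MR={A,C} → {A} (+0)
site 1, node UY: U={G} ∪ Y={T} → {G,T} (+1)
site 1, node IUY: I={C} ∪ UY={G,T} → {C,G,T} (+1)
site 1, node MR: M={G} ∩ R={G} → {G} (+0)
site 1, node IMRUY: IUY={C,G,T} ∩ MR={G} → {G} (+0)
site 2, node UY: U={A} ∩ Y={A} → {A} (+0)
site 2, node IUY: I={A} ∩ UY={A} → {A} (+0)
site 2, node MR: M={A} ∪ R={G} → {A,G} (+1)
site 2, node IMRUY: IUY={A} ∩ MR={A,G} → {A} (+0)
site 3, node UY: U={C} ∪ Y={A} → {A,C} (+1)
site 3, node IUY: I={C} ∩ UY={A,C} → {C} (+0)
site 3, node MR: M={C} ∩ R={C} → {C} (+0)
site 3, node IMRUY: IUY={C} ∩ MR={C} → {C} (+0)
site 4, node UY: U={C} ∪ Y={G} → {C,G} (+1)
site 4, node IUY: I={T} ∪ UY={C,G} → {C,G,T} (+1)
site 4, node MR: M={A} ∩ R={A} → {A} (+0)
site 4, node IMRUY: IUY={C,G,T} ∪ MR={A} → {A,C,G,T} (+1)
site 5, node UY: U={G} ∪ Y={C} → {C,G} (+1)
site 5, node IUY: I={A} ∪ UY={C,G} → {A,C,G} (+1)
site 5, node MR: M={C} ∪ R={A} → {A,C} (+1)
site 5, node IMRUY: IUY={A,C,G} ∩ MR={A,C} → {A,C} (+0)
site 6, node UY: U={A} ∪ Y={T} → {A,T} (+1)
site 6, node IUY: I={G} ∪ UY={A,T} → {A,G,T} (+1)
site 6, node MR: M={G} ∪ R={T} → {G,T} (+1)
site 6, node IMRUY: IUY={A,G,T} ∩ MR={G,T} → {G,T} (+0)
per-site changes: [2, 2, 1, 1, 3, 3, 3]; total = 15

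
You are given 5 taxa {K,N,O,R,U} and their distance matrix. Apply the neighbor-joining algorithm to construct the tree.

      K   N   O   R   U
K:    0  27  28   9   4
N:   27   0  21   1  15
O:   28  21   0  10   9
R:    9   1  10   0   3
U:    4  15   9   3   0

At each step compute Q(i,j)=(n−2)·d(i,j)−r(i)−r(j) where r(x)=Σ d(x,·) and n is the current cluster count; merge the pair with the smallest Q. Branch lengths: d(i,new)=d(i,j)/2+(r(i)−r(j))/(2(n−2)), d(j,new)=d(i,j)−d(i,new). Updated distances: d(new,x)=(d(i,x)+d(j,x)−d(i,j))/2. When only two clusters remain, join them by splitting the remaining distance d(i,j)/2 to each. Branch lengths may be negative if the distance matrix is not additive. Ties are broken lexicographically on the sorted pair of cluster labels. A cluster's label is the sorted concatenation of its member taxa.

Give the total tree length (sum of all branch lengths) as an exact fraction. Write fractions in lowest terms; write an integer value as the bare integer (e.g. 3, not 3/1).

105/4

step 1: merge (K,U) at d=4, Q=-87; branch lengths K→49/6, U→-25/6; new cluster KU
  updated: d(KU,N)=19, d(KU,O)=33/2, d(KU,R)=4
step 2: merge (KU,O) at d=33/2, Q=-54; branch lengths KU→25/4, O→41/4; new cluster KOU
  updated: d(KOU,N)=47/4, d(KOU,R)=-5/4
step 3: merge (KOU,N) at d=47/4, Q=-23/2; branch lengths KOU→19/4, N→7; new cluster KNOU
  updated: d(KNOU,R)=-6
step 4: merge (KNOU,R) at d=-6; branch lengths KNOU→-3, R→-3; new cluster KNORU
final tree: ((((K:49/6,U:-25/6):25/4,O:41/4):19/4,N:7):-3,R:-3)
total length: 105/4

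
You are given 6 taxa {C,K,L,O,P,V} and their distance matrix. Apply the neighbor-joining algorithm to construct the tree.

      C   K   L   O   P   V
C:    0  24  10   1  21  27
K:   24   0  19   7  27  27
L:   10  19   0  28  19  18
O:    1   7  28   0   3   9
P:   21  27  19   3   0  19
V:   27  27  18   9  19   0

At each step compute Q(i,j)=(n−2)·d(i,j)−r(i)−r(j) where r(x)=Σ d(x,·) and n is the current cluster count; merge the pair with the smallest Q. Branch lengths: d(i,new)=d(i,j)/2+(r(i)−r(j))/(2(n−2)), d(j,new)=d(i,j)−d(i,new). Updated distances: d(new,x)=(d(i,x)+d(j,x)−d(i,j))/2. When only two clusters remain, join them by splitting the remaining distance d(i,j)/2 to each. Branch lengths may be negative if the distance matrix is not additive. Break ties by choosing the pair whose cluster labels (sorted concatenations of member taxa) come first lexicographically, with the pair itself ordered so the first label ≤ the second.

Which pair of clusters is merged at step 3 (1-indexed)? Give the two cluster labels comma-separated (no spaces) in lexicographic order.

CKL,V

iteration 1: select C,L (d=10, Q=-137); attach at lengths (29/8, 51/8); label the merged cluster CL
  updated: d(CL,K)=33/2, d(CL,O)=19/2, d(CL,P)=15, d(CL,V)=35/2
iteration 2: select CL,K (d=33/2, Q=-173/2); attach at lengths (61/12, 137/12); label the merged cluster CKL
  updated: d(CKL,O)=0, d(CKL,P)=51/4, d(CKL,V)=14
iteration 3: select CKL,V (d=14, Q=-163/4); attach at lengths (51/16, 173/16); label the merged cluster CKLV
  updated: d(CKLV,O)=-5/2, d(CKLV,P)=71/8
iteration 4: select CKLV,O (d=-5/2, Q=-75/8); attach at lengths (27/16, -67/16); label the merged cluster CKLOV
  updated: d(CKLOV,P)=115/16
iteration 5: select CKLOV,P (d=115/16); attach at lengths (115/32, 115/32); label the merged cluster CKLOPV
final tree: (((((C:29/8,L:51/8):61/12,K:137/12):51/16,V:173/16):27/16,O:-67/16):115/32,P:115/32)
total length: 723/16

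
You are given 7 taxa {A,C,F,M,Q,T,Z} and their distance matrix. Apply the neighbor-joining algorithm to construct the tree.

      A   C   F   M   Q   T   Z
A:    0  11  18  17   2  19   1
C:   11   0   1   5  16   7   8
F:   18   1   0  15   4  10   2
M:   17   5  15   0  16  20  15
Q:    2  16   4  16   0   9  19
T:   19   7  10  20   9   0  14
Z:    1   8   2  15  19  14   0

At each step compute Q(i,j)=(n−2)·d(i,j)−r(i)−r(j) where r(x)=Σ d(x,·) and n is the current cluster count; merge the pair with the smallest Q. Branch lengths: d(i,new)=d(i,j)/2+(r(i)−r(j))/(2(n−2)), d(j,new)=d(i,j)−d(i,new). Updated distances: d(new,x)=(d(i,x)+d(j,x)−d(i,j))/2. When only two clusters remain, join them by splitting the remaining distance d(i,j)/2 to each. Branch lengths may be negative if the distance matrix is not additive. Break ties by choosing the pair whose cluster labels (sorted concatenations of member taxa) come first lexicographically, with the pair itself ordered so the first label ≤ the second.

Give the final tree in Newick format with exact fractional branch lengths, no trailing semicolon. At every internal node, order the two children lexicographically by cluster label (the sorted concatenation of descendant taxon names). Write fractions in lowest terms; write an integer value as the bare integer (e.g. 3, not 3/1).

1. join A+Q (d=2, Q=-124) ⇒ AQ; edges |A|=6/5, |Q|=4/5
  updated: d(AQ,C)=25/2, d(AQ,F)=10, d(AQ,M)=31/2, d(AQ,T)=13, d(AQ,Z)=9
2. join C+M (d=5, Q=-84) ⇒ CM; edges |C|=-17/8, |M|=57/8
  updated: d(AQ,CM)=23/2, d(CM,F)=11/2, d(CM,T)=11, d(CM,Z)=9
3. join F+Z (d=2, Q=-111/2) ⇒ FZ; edges |F|=-1/12, |Z|=25/12
  updated: d(AQ,FZ)=17/2, d(CM,FZ)=25/4, d(FZ,T)=11
4. join AQ+T (d=13, Q=-42) ⇒ AQT; edges |AQ|=6, |T|=7
  updated: d(AQT,CM)=19/4, d(AQT,FZ)=13/4
5. join AQT+CM (d=19/4, Q=-57/4) ⇒ ACMQT; edges |AQT|=7/8, |CM|=31/8
  updated: d(ACMQT,FZ)=19/8
6. join ACMQT+FZ (d=19/8) ⇒ ACFMQTZ; edges |ACMQT|=19/16, |FZ|=19/16
final tree: ((((A:6/5,Q:4/5):6,T:7):7/8,(C:-17/8,M:57/8):31/8):19/16,(F:-1/12,Z:25/12):19/16)
total length: 233/8

((((A:6/5,Q:4/5):6,T:7):7/8,(C:-17/8,M:57/8):31/8):19/16,(F:-1/12,Z:25/12):19/16)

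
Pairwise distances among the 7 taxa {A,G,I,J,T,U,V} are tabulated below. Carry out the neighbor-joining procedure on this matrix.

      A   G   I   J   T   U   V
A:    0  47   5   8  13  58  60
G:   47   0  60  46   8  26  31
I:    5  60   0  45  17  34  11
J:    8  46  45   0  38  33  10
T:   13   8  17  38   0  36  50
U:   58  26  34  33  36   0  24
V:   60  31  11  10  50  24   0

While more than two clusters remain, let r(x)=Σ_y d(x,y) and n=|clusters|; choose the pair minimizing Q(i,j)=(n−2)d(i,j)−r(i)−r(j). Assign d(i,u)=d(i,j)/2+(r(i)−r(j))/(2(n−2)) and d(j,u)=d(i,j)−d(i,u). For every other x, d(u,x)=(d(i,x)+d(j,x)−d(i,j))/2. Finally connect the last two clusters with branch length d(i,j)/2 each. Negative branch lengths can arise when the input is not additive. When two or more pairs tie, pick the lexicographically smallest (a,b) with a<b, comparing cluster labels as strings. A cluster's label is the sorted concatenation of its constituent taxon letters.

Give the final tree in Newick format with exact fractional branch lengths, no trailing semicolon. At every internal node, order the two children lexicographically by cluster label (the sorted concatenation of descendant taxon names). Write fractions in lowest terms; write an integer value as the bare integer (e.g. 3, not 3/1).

((((A:95/16,I:-15/16):125/8,(J:21/4,V:19/4):63/8):13/2,(G:48/5,T:-8/5):47/4):61/8,U:61/8)

step 1: merge (G,T) at d=8, Q=-340; branch lengths G→48/5, T→-8/5; new cluster GT
  updated: d(A,GT)=26, d(GT,I)=69/2, d(GT,J)=38, d(GT,U)=27, d(GT,V)=73/2
step 2: merge (A,I) at d=5, Q=-533/2; branch lengths A→95/16, I→-15/16; new cluster AI
  updated: d(AI,GT)=111/4, d(AI,J)=24, d(AI,U)=87/2, d(AI,V)=33
step 3: merge (J,V) at d=10, Q=-357/2; branch lengths J→21/4, V→19/4; new cluster JV
  updated: d(AI,JV)=47/2, d(GT,JV)=129/4, d(JV,U)=47/2
step 4: merge (AI,JV) at d=47/2, Q=-127; branch lengths AI→125/8, JV→63/8; new cluster AIJV
  updated: d(AIJV,GT)=73/4, d(AIJV,U)=87/4
step 5: merge (AIJV,GT) at d=73/4, Q=-67; branch lengths AIJV→13/2, GT→47/4; new cluster AGIJTV
  updated: d(AGIJTV,U)=61/4
step 6: merge (AGIJTV,U) at d=61/4; branch lengths AGIJTV→61/8, U→61/8; new cluster AGIJTUV
final tree: ((((A:95/16,I:-15/16):125/8,(J:21/4,V:19/4):63/8):13/2,(G:48/5,T:-8/5):47/4):61/8,U:61/8)
total length: 80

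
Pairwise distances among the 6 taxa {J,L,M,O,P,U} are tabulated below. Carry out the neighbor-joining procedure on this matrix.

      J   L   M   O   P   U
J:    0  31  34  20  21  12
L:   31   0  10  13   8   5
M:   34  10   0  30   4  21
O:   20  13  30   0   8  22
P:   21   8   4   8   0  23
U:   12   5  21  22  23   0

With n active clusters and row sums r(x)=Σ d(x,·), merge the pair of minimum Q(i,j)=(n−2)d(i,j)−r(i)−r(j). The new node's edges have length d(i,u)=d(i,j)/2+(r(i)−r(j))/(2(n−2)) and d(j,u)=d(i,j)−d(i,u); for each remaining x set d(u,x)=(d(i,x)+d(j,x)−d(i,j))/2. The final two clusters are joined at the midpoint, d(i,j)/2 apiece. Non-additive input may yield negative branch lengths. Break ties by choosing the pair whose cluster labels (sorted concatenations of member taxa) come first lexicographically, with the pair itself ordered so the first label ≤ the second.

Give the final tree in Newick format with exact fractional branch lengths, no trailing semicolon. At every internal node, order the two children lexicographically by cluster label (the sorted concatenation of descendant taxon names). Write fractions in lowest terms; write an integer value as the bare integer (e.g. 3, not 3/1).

iteration 1: select J,U (d=12, Q=-153); attach at lengths (83/8, 13/8); label the merged cluster JU
  updated: d(JU,L)=12, d(JU,M)=43/2, d(JU,O)=15, d(JU,P)=16
iteration 2: select M,P (d=4, Q=-179/2); attach at lengths (83/12, -35/12); label the merged cluster MP
  updated: d(JU,MP)=67/4, d(L,MP)=7, d(MP,O)=17
iteration 3: select JU,O (d=15, Q=-235/4); attach at lengths (115/16, 125/16); label the merged cluster JOU
  updated: d(JOU,L)=5, d(JOU,MP)=75/8
iteration 4: select JOU,L (d=5, Q=-171/8); attach at lengths (59/16, 21/16); label the merged cluster JLOU
  updated: d(JLOU,MP)=91/16
iteration 5: select JLOU,MP (d=91/16); attach at lengths (91/32, 91/32); label the merged cluster JLMOPU
final tree: ((((J:83/8,U:13/8):115/16,O:125/16):59/16,L:21/16):91/32,(M:83/12,P:-35/12):91/32)
total length: 667/16

((((J:83/8,U:13/8):115/16,O:125/16):59/16,L:21/16):91/32,(M:83/12,P:-35/12):91/32)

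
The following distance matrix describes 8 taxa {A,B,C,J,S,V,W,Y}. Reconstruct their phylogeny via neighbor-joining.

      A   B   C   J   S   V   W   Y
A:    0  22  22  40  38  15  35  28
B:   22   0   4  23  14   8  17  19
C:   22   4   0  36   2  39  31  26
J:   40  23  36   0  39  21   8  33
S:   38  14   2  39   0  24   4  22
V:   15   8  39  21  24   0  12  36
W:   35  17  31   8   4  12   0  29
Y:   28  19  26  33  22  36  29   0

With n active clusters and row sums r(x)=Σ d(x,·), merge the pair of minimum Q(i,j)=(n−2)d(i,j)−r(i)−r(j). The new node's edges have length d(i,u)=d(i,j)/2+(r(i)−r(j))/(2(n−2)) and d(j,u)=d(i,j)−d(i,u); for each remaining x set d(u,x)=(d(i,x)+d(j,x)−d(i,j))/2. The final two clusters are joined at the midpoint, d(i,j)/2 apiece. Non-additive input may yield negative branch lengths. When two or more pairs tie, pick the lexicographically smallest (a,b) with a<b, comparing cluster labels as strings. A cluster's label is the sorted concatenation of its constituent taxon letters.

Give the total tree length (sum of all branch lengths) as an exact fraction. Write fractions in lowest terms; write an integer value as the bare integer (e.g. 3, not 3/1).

2197/32

1. join C+S (d=2, Q=-291) ⇒ CS; edges |C|=29/12, |S|=-5/12
  updated: d(A,CS)=29, d(B,CS)=8, d(CS,J)=73/2, d(CS,V)=61/2, d(CS,W)=33/2, d(CS,Y)=23
2. join J+W (d=8, Q=-239) ⇒ JW; edges |J|=42/5, |W|=-2/5
  updated: d(A,JW)=67/2, d(B,JW)=16, d(CS,JW)=45/2, d(JW,V)=25/2, d(JW,Y)=27
3. join A+V (d=15, Q=-339/2) ⇒ AV; edges |A|=171/16, |V|=69/16
  updated: d(AV,B)=15/2, d(AV,CS)=89/4, d(AV,JW)=31/2, d(AV,Y)=49/2
4. join AV+JW (d=31/2, Q=-417/4) ⇒ AJVW; edges |AV|=47/8, |JW|=77/8
  updated: d(AJVW,B)=4, d(AJVW,CS)=117/8, d(AJVW,Y)=18
5. join AJVW+Y (d=18, Q=-485/8) ⇒ AJVWY; edges |AJVW|=101/32, |Y|=475/32
  updated: d(AJVWY,B)=5/2, d(AJVWY,CS)=157/16
6. join AJVWY+B (d=5/2, Q=-325/16) ⇒ ABJVWY; edges |AJVWY|=69/32, |B|=11/32
  updated: d(ABJVWY,CS)=245/32
7. join ABJVWY+CS (d=245/32) ⇒ ABCJSVWY; edges |ABJVWY|=245/64, |CS|=245/64
final tree: (((((A:171/16,V:69/16):47/8,(J:42/5,W:-2/5):77/8):101/32,Y:475/32):69/32,B:11/32):245/64,(C:29/12,S:-5/12):245/64)
total length: 2197/32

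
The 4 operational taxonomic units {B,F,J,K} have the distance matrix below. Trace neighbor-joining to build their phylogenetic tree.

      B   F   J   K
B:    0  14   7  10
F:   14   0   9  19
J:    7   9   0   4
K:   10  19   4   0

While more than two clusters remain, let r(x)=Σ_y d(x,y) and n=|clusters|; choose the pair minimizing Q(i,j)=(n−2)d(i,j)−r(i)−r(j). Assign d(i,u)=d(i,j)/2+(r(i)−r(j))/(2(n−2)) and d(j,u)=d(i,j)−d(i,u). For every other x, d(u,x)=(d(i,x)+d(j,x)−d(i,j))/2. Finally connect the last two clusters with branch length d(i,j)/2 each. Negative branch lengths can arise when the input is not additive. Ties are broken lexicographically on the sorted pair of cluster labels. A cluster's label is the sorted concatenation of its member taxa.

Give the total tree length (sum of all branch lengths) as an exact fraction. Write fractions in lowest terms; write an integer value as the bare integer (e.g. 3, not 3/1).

81/4

iteration 1: select B,F (d=14, Q=-45); attach at lengths (17/4, 39/4); label the merged cluster BF
  updated: d(BF,J)=1, d(BF,K)=15/2
iteration 2: select BF,J (d=1, Q=-25/2); attach at lengths (9/4, -5/4); label the merged cluster BFJ
  updated: d(BFJ,K)=21/4
iteration 3: select BFJ,K (d=21/4); attach at lengths (21/8, 21/8); label the merged cluster BFJK
final tree: (((B:17/4,F:39/4):9/4,J:-5/4):21/8,K:21/8)
total length: 81/4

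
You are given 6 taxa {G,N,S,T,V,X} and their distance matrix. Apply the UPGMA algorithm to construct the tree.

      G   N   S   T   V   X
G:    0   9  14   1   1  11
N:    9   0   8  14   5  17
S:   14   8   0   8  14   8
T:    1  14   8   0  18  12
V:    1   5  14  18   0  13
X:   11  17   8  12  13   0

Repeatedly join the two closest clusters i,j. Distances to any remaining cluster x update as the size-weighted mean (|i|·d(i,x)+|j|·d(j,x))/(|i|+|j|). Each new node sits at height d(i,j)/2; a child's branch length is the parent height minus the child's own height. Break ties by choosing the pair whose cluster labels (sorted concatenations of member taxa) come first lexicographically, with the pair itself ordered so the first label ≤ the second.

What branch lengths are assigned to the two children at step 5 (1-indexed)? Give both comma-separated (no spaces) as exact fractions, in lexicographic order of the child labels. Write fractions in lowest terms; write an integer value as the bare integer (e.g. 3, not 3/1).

1. join G+T (d=1) ⇒ GT; edges |G|=1/2, |T|=1/2
  updated: d(GT,N)=23/2, d(GT,S)=11, d(GT,V)=19/2, d(GT,X)=23/2
2. join N+V (d=5) ⇒ NV; edges |N|=5/2, |V|=5/2
  updated: d(GT,NV)=21/2, d(NV,S)=11, d(NV,X)=15
3. join S+X (d=8) ⇒ SX; edges |S|=4, |X|=4
  updated: d(GT,SX)=45/4, d(NV,SX)=13
4. join GT+NV (d=21/2) ⇒ GNTV; edges |GT|=19/4, |NV|=11/4
  updated: d(GNTV,SX)=97/8
5. join GNTV+SX (d=97/8) ⇒ GNSTVX; edges |GNTV|=13/16, |SX|=33/16
final tree: (((G:1/2,T:1/2):19/4,(N:5/2,V:5/2):11/4):13/16,(S:4,X:4):33/16)
total length: 195/8

13/16,33/16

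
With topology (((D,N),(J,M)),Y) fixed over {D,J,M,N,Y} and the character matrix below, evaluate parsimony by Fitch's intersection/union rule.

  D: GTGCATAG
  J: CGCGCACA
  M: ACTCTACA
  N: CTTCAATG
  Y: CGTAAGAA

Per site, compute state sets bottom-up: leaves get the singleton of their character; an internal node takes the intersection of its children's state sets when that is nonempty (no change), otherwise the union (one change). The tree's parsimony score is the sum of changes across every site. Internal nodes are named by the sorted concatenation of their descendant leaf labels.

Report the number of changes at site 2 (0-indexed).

2

DN@0: {G} ∪ {C} = {C,G} (union, +1)
JM@0: {C} ∪ {A} = {A,C} (union, +1)
DJMN@0: {C,G} ∩ {A,C} = {C} (intersection, +0)
DJMNY@0: {C} ∩ {C} = {C} (intersection, +0)
DN@1: {T} ∩ {T} = {T} (intersection, +0)
JM@1: {G} ∪ {C} = {C,G} (union, +1)
DJMN@1: {T} ∪ {C,G} = {C,G,T} (union, +1)
DJMNY@1: {C,G,T} ∩ {G} = {G} (intersection, +0)
DN@2: {G} ∪ {T} = {G,T} (union, +1)
JM@2: {C} ∪ {T} = {C,T} (union, +1)
DJMN@2: {G,T} ∩ {C,T} = {T} (intersection, +0)
DJMNY@2: {T} ∩ {T} = {T} (intersection, +0)
DN@3: {C} ∩ {C} = {C} (intersection, +0)
JM@3: {G} ∪ {C} = {C,G} (union, +1)
DJMN@3: {C} ∩ {C,G} = {C} (intersection, +0)
DJMNY@3: {C} ∪ {A} = {A,C} (union, +1)
DN@4: {A} ∩ {A} = {A} (intersection, +0)
JM@4: {C} ∪ {T} = {C,T} (union, +1)
DJMN@4: {A} ∪ {C,T} = {A,C,T} (union, +1)
DJMNY@4: {A,C,T} ∩ {A} = {A} (intersection, +0)
DN@5: {T} ∪ {A} = {A,T} (union, +1)
JM@5: {A} ∩ {A} = {A} (intersection, +0)
DJMN@5: {A,T} ∩ {A} = {A} (intersection, +0)
DJMNY@5: {A} ∪ {G} = {A,G} (union, +1)
DN@6: {A} ∪ {T} = {A,T} (union, +1)
JM@6: {C} ∩ {C} = {C} (intersection, +0)
DJMN@6: {A,T} ∪ {C} = {A,C,T} (union, +1)
DJMNY@6: {A,C,T} ∩ {A} = {A} (intersection, +0)
DN@7: {G} ∩ {G} = {G} (intersection, +0)
JM@7: {A} ∩ {A} = {A} (intersection, +0)
DJMN@7: {G} ∪ {A} = {A,G} (union, +1)
DJMNY@7: {A,G} ∩ {A} = {A} (intersection, +0)
per-site changes: [2, 2, 2, 2, 2, 2, 2, 1]; total = 15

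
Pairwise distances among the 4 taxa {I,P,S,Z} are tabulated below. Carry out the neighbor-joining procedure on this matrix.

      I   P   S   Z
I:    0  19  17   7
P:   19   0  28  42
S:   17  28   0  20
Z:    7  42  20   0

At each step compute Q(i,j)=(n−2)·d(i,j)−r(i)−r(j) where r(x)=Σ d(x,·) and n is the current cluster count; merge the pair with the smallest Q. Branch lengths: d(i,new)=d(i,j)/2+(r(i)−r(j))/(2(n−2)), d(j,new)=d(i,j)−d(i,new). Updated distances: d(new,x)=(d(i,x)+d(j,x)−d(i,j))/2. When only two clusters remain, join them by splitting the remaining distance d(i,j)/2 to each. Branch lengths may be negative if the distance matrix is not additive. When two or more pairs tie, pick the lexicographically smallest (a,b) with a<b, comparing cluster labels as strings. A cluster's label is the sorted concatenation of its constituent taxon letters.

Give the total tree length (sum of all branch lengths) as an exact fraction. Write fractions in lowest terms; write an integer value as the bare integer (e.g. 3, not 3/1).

42

step 1: merge (I,Z) at d=7, Q=-98; branch lengths I→-3, Z→10; new cluster IZ
  updated: d(IZ,P)=27, d(IZ,S)=15
step 2: merge (IZ,P) at d=27, Q=-70; branch lengths IZ→7, P→20; new cluster IPZ
  updated: d(IPZ,S)=8
step 3: merge (IPZ,S) at d=8; branch lengths IPZ→4, S→4; new cluster IPSZ
final tree: (((I:-3,Z:10):7,P:20):4,S:4)
total length: 42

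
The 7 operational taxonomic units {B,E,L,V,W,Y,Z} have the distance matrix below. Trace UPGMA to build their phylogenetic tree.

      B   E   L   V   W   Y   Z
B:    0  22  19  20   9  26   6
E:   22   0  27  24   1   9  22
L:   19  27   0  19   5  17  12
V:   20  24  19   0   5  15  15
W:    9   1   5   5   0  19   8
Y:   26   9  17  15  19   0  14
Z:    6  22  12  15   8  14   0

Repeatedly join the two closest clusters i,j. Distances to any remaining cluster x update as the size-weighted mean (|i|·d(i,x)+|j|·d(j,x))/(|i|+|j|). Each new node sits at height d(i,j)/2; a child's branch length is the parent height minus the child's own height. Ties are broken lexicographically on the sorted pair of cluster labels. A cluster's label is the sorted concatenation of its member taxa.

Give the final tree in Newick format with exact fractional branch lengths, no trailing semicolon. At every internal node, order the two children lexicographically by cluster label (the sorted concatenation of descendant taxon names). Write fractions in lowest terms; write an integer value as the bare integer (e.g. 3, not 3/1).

step 1: merge (E,W) at d=1; branch lengths E→1/2, W→1/2; new cluster EW
  updated: d(B,EW)=31/2, d(EW,L)=16, d(EW,V)=29/2, d(EW,Y)=14, d(EW,Z)=15
step 2: merge (B,Z) at d=6; branch lengths B→3, Z→3; new cluster BZ
  updated: d(BZ,EW)=61/4, d(BZ,L)=31/2, d(BZ,V)=35/2, d(BZ,Y)=20
step 3: merge (EW,Y) at d=14; branch lengths EW→13/2, Y→7; new cluster EWY
  updated: d(BZ,EWY)=101/6, d(EWY,L)=49/3, d(EWY,V)=44/3
step 4: merge (EWY,V) at d=44/3; branch lengths EWY→1/3, V→22/3; new cluster EVWY
  updated: d(BZ,EVWY)=17, d(EVWY,L)=17
step 5: merge (BZ,L) at d=31/2; branch lengths BZ→19/4, L→31/4; new cluster BLZ
  updated: d(BLZ,EVWY)=17
step 6: merge (BLZ,EVWY) at d=17; branch lengths BLZ→3/4, EVWY→7/6; new cluster BELVWYZ
final tree: (((B:3,Z:3):19/4,L:31/4):3/4,(((E:1/2,W:1/2):13/2,Y:7):1/3,V:22/3):7/6)
total length: 511/12

(((B:3,Z:3):19/4,L:31/4):3/4,(((E:1/2,W:1/2):13/2,Y:7):1/3,V:22/3):7/6)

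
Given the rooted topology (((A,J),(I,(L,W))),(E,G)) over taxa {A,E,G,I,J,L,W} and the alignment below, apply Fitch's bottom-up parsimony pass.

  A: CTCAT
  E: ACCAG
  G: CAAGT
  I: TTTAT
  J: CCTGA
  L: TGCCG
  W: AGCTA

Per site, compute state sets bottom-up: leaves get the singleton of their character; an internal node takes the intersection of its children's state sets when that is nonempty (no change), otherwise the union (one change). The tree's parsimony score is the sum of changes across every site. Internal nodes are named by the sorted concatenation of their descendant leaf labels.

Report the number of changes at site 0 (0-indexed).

AJ@0: {C} ∩ {C} = {C} (intersection, +0)
LW@0: {T} ∪ {A} = {A,T} (union, +1)
ILW@0: {T} ∩ {A,T} = {T} (intersection, +0)
AIJLW@0: {C} ∪ {T} = {C,T} (union, +1)
EG@0: {A} ∪ {C} = {A,C} (union, +1)
AEGIJLW@0: {C,T} ∩ {A,C} = {C} (intersection, +0)
AJ@1: {T} ∪ {C} = {C,T} (union, +1)
LW@1: {G} ∩ {G} = {G} (intersection, +0)
ILW@1: {T} ∪ {G} = {G,T} (union, +1)
AIJLW@1: {C,T} ∩ {G,T} = {T} (intersection, +0)
EG@1: {C} ∪ {A} = {A,C} (union, +1)
AEGIJLW@1: {T} ∪ {A,C} = {A,C,T} (union, +1)
AJ@2: {C} ∪ {T} = {C,T} (union, +1)
LW@2: {C} ∩ {C} = {C} (intersection, +0)
ILW@2: {T} ∪ {C} = {C,T} (union, +1)
AIJLW@2: {C,T} ∩ {C,T} = {C,T} (intersection, +0)
EG@2: {C} ∪ {A} = {A,C} (union, +1)
AEGIJLW@2: {C,T} ∩ {A,C} = {C} (intersection, +0)
AJ@3: {A} ∪ {G} = {A,G} (union, +1)
LW@3: {C} ∪ {T} = {C,T} (union, +1)
ILW@3: {A} ∪ {C,T} = {A,C,T} (union, +1)
AIJLW@3: {A,G} ∩ {A,C,T} = {A} (intersection, +0)
EG@3: {A} ∪ {G} = {A,G} (union, +1)
AEGIJLW@3: {A} ∩ {A,G} = {A} (intersection, +0)
AJ@4: {T} ∪ {A} = {A,T} (union, +1)
LW@4: {G} ∪ {A} = {A,G} (union, +1)
ILW@4: {T} ∪ {A,G} = {A,G,T} (union, +1)
AIJLW@4: {A,T} ∩ {A,G,T} = {A,T} (intersection, +0)
EG@4: {G} ∪ {T} = {G,T} (union, +1)
AEGIJLW@4: {A,T} ∩ {G,T} = {T} (intersection, +0)
per-site changes: [3, 4, 3, 4, 4]; total = 18

3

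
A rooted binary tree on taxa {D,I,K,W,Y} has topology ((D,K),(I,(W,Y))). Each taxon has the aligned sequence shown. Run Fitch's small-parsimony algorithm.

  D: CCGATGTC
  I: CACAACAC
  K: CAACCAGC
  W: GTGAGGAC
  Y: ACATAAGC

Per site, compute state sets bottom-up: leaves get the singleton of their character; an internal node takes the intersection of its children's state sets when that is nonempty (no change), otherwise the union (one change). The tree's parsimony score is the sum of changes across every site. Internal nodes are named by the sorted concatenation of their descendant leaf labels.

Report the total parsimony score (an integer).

19

site 0, node DK: D={C} ∩ K={C} → {C} (+0)
site 0, node WY: W={G} ∪ Y={A} → {A,G} (+1)
site 0, node IWY: I={C} ∪ WY={A,G} → {A,C,G} (+1)
site 0, node DIKWY: DK={C} ∩ IWY={A,C,G} → {C} (+0)
site 1, node DK: D={C} ∪ K={A} → {A,C} (+1)
site 1, node WY: W={T} ∪ Y={C} → {C,T} (+1)
site 1, node IWY: I={A} ∪ WY={C,T} → {A,C,T} (+1)
site 1, node DIKWY: DK={A,C} ∩ IWY={A,C,T} → {A,C} (+0)
site 2, node DK: D={G} ∪ K={A} → {A,G} (+1)
site 2, node WY: W={G} ∪ Y={A} → {A,G} (+1)
site 2, node IWY: I={C} ∪ WY={A,G} → {A,C,G} (+1)
site 2, node DIKWY: DK={A,G} ∩ IWY={A,C,G} → {A,G} (+0)
site 3, node DK: D={A} ∪ K={C} → {A,C} (+1)
site 3, node WY: W={A} ∪ Y={T} → {A,T} (+1)
site 3, node IWY: I={A} ∩ WY={A,T} → {A} (+0)
site 3, node DIKWY: DK={A,C} ∩ IWY={A} → {A} (+0)
site 4, node DK: D={T} ∪ K={C} → {C,T} (+1)
site 4, node WY: W={G} ∪ Y={A} → {A,G} (+1)
site 4, node IWY: I={A} ∩ WY={A,G} → {A} (+0)
site 4, node DIKWY: DK={C,T} ∪ IWY={A} → {A,C,T} (+1)
site 5, node DK: D={G} ∪ K={A} → {A,G} (+1)
site 5, node WY: W={G} ∪ Y={A} → {A,G} (+1)
site 5, node IWY: I={C} ∪ WY={A,G} → {A,C,G} (+1)
site 5, node DIKWY: DK={A,G} ∩ IWY={A,C,G} → {A,G} (+0)
site 6, node DK: D={T} ∪ K={G} → {G,T} (+1)
site 6, node WY: W={A} ∪ Y={G} → {A,G} (+1)
site 6, node IWY: I={A} ∩ WY={A,G} → {A} (+0)
site 6, node DIKWY: DK={G,T} ∪ IWY={A} → {A,G,T} (+1)
site 7, node DK: D={C} ∩ K={C} → {C} (+0)
site 7, node WY: W={C} ∩ Y={C} → {C} (+0)
site 7, node IWY: I={C} ∩ WY={C} → {C} (+0)
site 7, node DIKWY: DK={C} ∩ IWY={C} → {C} (+0)
per-site changes: [2, 3, 3, 2, 3, 3, 3, 0]; total = 19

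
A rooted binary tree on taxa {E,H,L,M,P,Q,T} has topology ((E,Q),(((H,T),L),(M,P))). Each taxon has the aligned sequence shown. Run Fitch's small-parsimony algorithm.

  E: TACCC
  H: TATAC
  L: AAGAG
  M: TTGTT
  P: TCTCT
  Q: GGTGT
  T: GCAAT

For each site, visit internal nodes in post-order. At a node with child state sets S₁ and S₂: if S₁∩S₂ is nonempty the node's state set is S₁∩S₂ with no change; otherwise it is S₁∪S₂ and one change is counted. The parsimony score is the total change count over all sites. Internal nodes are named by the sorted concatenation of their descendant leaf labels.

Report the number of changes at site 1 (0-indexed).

[col 0] EQ: children E:{T}, Q:{G} ∪→ {G,T}; cost 1
[col 0] HT: children H:{T}, T:{G} ∪→ {G,T}; cost 1
[col 0] HLT: children HT:{G,T}, L:{A} ∪→ {A,G,T}; cost 1
[col 0] MP: children M:{T}, P:{T} ∩→ {T}; cost 0
[col 0] HLMPT: children HLT:{A,G,T}, MP:{T} ∩→ {T}; cost 0
[col 0] EHLMPQT: children EQ:{G,T}, HLMPT:{T} ∩→ {T}; cost 0
[col 1] EQ: children E:{A}, Q:{G} ∪→ {A,G}; cost 1
[col 1] HT: children H:{A}, T:{C} ∪→ {A,C}; cost 1
[col 1] HLT: children HT:{A,C}, L:{A} ∩→ {A}; cost 0
[col 1] MP: children M:{T}, P:{C} ∪→ {C,T}; cost 1
[col 1] HLMPT: children HLT:{A}, MP:{C,T} ∪→ {A,C,T}; cost 1
[col 1] EHLMPQT: children EQ:{A,G}, HLMPT:{A,C,T} ∩→ {A}; cost 0
[col 2] EQ: children E:{C}, Q:{T} ∪→ {C,T}; cost 1
[col 2] HT: children H:{T}, T:{A} ∪→ {A,T}; cost 1
[col 2] HLT: children HT:{A,T}, L:{G} ∪→ {A,G,T}; cost 1
[col 2] MP: children M:{G}, P:{T} ∪→ {G,T}; cost 1
[col 2] HLMPT: children HLT:{A,G,T}, MP:{G,T} ∩→ {G,T}; cost 0
[col 2] EHLMPQT: children EQ:{C,T}, HLMPT:{G,T} ∩→ {T}; cost 0
[col 3] EQ: children E:{C}, Q:{G} ∪→ {C,G}; cost 1
[col 3] HT: children H:{A}, T:{A} ∩→ {A}; cost 0
[col 3] HLT: children HT:{A}, L:{A} ∩→ {A}; cost 0
[col 3] MP: children M:{T}, P:{C} ∪→ {C,T}; cost 1
[col 3] HLMPT: children HLT:{A}, MP:{C,T} ∪→ {A,C,T}; cost 1
[col 3] EHLMPQT: children EQ:{C,G}, HLMPT:{A,C,T} ∩→ {C}; cost 0
[col 4] EQ: children E:{C}, Q:{T} ∪→ {C,T}; cost 1
[col 4] HT: children H:{C}, T:{T} ∪→ {C,T}; cost 1
[col 4] HLT: children HT:{C,T}, L:{G} ∪→ {C,G,T}; cost 1
[col 4] MP: children M:{T}, P:{T} ∩→ {T}; cost 0
[col 4] HLMPT: children HLT:{C,G,T}, MP:{T} ∩→ {T}; cost 0
[col 4] EHLMPQT: children EQ:{C,T}, HLMPT:{T} ∩→ {T}; cost 0
per-site changes: [3, 4, 4, 3, 3]; total = 17

4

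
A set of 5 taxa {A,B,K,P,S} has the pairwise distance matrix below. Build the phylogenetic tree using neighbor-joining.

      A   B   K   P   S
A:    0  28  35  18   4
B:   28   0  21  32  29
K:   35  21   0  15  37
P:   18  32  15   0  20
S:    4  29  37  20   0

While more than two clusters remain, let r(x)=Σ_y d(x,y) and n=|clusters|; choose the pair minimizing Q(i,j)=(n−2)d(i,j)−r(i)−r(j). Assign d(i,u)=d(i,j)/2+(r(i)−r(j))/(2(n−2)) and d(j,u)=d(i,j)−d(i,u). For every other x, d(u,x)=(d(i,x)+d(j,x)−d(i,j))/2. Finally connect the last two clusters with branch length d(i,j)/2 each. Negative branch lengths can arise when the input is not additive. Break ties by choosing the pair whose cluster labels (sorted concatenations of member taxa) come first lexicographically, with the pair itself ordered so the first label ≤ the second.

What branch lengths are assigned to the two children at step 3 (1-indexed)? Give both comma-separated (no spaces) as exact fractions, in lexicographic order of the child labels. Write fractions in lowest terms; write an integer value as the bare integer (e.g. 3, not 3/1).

63/8,103/8

iteration 1: select A,S (d=4, Q=-163); attach at lengths (7/6, 17/6); label the merged cluster AS
  updated: d(AS,B)=53/2, d(AS,K)=34, d(AS,P)=17
iteration 2: select AS,P (d=17, Q=-215/2); attach at lengths (95/8, 41/8); label the merged cluster APS
  updated: d(APS,B)=83/4, d(APS,K)=16
iteration 3: select APS,B (d=83/4, Q=-231/4); attach at lengths (63/8, 103/8); label the merged cluster ABPS
  updated: d(ABPS,K)=65/8
iteration 4: select ABPS,K (d=65/8); attach at lengths (65/16, 65/16); label the merged cluster ABKPS
final tree: ((((A:7/6,S:17/6):95/8,P:41/8):63/8,B:103/8):65/16,K:65/16)
total length: 399/8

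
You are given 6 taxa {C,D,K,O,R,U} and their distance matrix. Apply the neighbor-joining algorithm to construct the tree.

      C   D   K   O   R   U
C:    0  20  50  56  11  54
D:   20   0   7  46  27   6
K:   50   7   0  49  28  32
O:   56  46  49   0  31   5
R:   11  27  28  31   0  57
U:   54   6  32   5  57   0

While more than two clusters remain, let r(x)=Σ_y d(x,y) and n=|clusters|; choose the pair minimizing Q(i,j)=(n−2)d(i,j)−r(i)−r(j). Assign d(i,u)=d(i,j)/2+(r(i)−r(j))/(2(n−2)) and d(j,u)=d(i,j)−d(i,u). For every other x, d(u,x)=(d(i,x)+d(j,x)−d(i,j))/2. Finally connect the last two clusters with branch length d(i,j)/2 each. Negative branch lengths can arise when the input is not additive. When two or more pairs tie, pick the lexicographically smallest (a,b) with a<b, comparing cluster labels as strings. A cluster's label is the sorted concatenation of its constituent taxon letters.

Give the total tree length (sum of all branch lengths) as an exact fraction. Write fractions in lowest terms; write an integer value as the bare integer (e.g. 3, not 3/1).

step 1: merge (O,U) at d=5, Q=-321; branch lengths O→53/8, U→-13/8; new cluster OU
  updated: d(C,OU)=105/2, d(D,OU)=47/2, d(K,OU)=38, d(OU,R)=83/2
step 2: merge (C,R) at d=11, Q=-208; branch lengths C→59/6, R→7/6; new cluster CR
  updated: d(CR,D)=18, d(CR,K)=67/2, d(CR,OU)=83/2
step 3: merge (CR,OU) at d=83/2, Q=-113; branch lengths CR→73/4, OU→93/4; new cluster CORU
  updated: d(CORU,D)=0, d(CORU,K)=15
step 4: merge (CORU,D) at d=0, Q=-22; branch lengths CORU→4, D→-4; new cluster CDORU
  updated: d(CDORU,K)=11
step 5: merge (CDORU,K) at d=11; branch lengths CDORU→11/2, K→11/2; new cluster CDKORU
final tree: ((((C:59/6,R:7/6):73/4,(O:53/8,U:-13/8):93/4):4,D:-4):11/2,K:11/2)
total length: 137/2

137/2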